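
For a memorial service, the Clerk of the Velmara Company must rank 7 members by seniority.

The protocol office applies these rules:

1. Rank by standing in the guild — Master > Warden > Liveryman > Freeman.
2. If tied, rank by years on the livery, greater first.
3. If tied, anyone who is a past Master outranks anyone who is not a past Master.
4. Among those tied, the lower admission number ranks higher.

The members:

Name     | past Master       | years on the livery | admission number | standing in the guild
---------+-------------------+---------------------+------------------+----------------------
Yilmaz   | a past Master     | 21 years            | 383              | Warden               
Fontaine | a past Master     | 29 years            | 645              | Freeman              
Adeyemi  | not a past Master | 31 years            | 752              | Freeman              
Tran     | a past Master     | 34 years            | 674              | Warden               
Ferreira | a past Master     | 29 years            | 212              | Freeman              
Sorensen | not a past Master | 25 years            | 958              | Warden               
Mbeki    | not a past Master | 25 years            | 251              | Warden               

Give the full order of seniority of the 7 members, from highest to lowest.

Tran, Mbeki, Sorensen, Yilmaz, Adeyemi, Ferreira, Fontaine

By standing in the guild: Tran, Mbeki, Sorensen and Yilmaz (Warden); then Adeyemi, Ferreira and Fontaine (Freeman).
Among Tran, Mbeki, Sorensen and Yilmaz, by years on the livery (higher first): Tran (34 years) before Mbeki and Sorensen (25 years) before Yilmaz (21 years).
Mbeki and Sorensen are each not a past Master, so the next rule applies.
Among Mbeki and Sorensen, by admission number (lower first): Mbeki (251) before Sorensen (958).
Among Adeyemi, Ferreira and Fontaine, by years on the livery (higher first): Adeyemi (31 years) before Ferreira and Fontaine (29 years).
Ferreira and Fontaine are each a past Master, so the next rule applies.
Among Ferreira and Fontaine, by admission number (lower first): Ferreira (212) before Fontaine (645).
Full order: Tran, Mbeki, Sorensen, Yilmaz, Adeyemi, Ferreira, Fontaine.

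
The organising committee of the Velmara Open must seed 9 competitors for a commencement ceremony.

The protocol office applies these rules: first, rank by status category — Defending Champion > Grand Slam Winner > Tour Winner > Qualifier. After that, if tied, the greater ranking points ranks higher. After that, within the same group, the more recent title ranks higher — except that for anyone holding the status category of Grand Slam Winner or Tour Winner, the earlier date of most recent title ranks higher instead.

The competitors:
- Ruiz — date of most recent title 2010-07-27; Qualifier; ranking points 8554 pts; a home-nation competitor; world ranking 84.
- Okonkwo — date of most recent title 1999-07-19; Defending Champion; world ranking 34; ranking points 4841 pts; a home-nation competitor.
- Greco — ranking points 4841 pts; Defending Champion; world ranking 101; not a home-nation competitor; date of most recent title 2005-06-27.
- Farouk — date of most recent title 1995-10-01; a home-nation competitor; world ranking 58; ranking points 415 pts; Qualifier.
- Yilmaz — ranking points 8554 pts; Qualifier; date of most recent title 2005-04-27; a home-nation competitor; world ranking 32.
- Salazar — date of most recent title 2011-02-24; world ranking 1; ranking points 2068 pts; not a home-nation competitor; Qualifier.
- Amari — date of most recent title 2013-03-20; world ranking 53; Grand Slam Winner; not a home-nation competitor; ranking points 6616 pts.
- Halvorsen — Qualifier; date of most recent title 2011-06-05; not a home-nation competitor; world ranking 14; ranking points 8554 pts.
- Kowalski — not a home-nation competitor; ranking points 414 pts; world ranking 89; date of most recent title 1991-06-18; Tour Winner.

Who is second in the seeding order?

By status category: Greco and Okonkwo (Defending Champion); then Amari (Grand Slam Winner); then Kowalski (Tour Winner); then Halvorsen, Ruiz, Yilmaz, Salazar and Farouk (Qualifier).
Greco and Okonkwo both have ranking points 4841 pts, so the next rule applies.
Among Greco and Okonkwo, by date of most recent title (later first): Greco (2005-06-27) before Okonkwo (1999-07-19).
Among Halvorsen, Ruiz, Yilmaz, Salazar and Farouk, by ranking points (higher first): Halvorsen, Ruiz and Yilmaz (8554 pts) before Salazar (2068 pts) before Farouk (415 pts).
Among Halvorsen, Ruiz and Yilmaz, by date of most recent title (later first): Halvorsen (2011-06-05) before Ruiz (2010-07-27) before Yilmaz (2005-04-27).
Order: Greco, Okonkwo, Amari, Kowalski, Halvorsen, Ruiz, Yilmaz, Salazar, Farouk.

Okonkwo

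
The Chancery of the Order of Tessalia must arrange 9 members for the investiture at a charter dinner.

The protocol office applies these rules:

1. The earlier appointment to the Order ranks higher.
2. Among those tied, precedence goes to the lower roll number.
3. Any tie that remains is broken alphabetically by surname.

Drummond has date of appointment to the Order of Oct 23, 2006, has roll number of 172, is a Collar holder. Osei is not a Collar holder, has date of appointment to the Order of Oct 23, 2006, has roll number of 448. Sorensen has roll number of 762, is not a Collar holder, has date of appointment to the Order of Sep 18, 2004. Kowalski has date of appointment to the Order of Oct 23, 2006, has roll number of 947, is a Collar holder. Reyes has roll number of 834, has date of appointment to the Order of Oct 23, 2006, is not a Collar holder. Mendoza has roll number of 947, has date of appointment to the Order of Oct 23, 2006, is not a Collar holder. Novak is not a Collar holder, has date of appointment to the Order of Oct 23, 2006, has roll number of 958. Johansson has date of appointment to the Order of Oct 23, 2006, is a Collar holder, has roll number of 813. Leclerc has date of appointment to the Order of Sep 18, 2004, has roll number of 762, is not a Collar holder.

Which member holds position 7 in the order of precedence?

Kowalski

By date of appointment to the Order (earlier first): Leclerc and Sorensen (both Sep 18, 2004); then Drummond, Osei, Johansson, Reyes, Kowalski, Mendoza and Novak (each Oct 23, 2006).
Leclerc and Sorensen both have roll number 762, so the next rule applies.
Among Leclerc and Sorensen, alphabetically by surname: Leclerc before Sorensen.
Among Drummond, Osei, Johansson, Reyes, Kowalski, Mendoza and Novak, by roll number (lower first): Drummond (172) before Osei (448) before Johansson (813) before Reyes (834) before Kowalski and Mendoza (947) before Novak (958).
Among Kowalski and Mendoza, alphabetically by surname: Kowalski before Mendoza.
Order: Leclerc, Sorensen, Drummond, Osei, Johansson, Reyes, Kowalski, Mendoza, Novak.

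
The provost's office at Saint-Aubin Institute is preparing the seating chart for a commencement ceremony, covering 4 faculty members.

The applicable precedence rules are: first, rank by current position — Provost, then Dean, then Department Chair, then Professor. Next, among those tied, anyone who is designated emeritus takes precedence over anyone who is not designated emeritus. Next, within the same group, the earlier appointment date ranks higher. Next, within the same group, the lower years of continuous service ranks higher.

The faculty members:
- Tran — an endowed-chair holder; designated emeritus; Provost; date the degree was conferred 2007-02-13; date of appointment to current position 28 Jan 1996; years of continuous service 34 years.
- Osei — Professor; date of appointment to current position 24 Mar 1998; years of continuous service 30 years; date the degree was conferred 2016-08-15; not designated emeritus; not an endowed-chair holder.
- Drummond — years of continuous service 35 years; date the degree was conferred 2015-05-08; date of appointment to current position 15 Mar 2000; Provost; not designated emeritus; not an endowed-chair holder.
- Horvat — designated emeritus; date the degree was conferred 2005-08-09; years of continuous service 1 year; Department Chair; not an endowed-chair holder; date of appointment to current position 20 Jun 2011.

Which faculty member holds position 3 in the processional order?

By current position: Tran and Drummond (Provost); then Horvat (Department Chair); then Osei (Professor).
Among Tran and Drummond, designated emeritus before not designated emeritus: Tran (designated emeritus) before Drummond (not designated emeritus).
Order: Tran, Drummond, Horvat, Osei.

Horvat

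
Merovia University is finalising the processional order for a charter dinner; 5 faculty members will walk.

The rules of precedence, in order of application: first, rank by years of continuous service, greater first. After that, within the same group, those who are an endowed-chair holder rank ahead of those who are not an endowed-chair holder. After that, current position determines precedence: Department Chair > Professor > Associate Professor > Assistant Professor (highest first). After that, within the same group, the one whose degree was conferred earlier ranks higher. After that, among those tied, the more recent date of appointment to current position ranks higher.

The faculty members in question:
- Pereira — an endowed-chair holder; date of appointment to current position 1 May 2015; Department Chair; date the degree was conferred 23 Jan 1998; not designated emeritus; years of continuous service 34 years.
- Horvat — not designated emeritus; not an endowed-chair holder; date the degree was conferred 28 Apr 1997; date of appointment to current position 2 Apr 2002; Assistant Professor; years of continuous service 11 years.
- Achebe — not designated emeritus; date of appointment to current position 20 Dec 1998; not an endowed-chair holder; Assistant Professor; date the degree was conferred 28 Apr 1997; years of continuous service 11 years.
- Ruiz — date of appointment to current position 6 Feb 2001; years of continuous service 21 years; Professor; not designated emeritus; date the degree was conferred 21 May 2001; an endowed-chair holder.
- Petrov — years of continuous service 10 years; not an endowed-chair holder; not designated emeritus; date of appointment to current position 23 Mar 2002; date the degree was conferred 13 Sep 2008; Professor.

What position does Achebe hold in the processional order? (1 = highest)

By years of continuous service (higher first): Pereira (34 years); then Ruiz (21 years); then Horvat and Achebe (both 11 years); then Petrov (10 years).
Horvat and Achebe are each not an endowed-chair holder, so the next rule applies.
Horvat and Achebe are each Assistant Professor, so the next rule applies.
Horvat and Achebe both have date the degree was conferred 28 Apr 1997, so the next rule applies.
Among Horvat and Achebe, by date of appointment to current position (later first): Horvat (2 Apr 2002) before Achebe (20 Dec 1998).
Order: Pereira, Ruiz, Horvat, Achebe, Petrov. So position 4.

4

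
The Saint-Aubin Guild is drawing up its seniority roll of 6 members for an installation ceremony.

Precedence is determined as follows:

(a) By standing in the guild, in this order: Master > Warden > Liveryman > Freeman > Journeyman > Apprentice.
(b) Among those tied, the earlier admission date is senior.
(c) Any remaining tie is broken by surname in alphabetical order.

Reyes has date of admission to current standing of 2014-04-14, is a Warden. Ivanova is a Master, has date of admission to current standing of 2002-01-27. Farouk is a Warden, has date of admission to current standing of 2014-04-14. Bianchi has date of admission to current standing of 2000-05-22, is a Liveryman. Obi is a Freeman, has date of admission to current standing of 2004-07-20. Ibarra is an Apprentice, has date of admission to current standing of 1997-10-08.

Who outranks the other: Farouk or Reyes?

By standing in the guild: Ivanova (Master); then Farouk and Reyes (Warden); then Bianchi (Liveryman); then Obi (Freeman); then Ibarra (Apprentice).
Farouk and Reyes both have date of admission to current standing 2014-04-14, so the next rule applies.
Among Farouk and Reyes, alphabetically by surname: Farouk before Reyes.
So Farouk takes precedence.

Farouk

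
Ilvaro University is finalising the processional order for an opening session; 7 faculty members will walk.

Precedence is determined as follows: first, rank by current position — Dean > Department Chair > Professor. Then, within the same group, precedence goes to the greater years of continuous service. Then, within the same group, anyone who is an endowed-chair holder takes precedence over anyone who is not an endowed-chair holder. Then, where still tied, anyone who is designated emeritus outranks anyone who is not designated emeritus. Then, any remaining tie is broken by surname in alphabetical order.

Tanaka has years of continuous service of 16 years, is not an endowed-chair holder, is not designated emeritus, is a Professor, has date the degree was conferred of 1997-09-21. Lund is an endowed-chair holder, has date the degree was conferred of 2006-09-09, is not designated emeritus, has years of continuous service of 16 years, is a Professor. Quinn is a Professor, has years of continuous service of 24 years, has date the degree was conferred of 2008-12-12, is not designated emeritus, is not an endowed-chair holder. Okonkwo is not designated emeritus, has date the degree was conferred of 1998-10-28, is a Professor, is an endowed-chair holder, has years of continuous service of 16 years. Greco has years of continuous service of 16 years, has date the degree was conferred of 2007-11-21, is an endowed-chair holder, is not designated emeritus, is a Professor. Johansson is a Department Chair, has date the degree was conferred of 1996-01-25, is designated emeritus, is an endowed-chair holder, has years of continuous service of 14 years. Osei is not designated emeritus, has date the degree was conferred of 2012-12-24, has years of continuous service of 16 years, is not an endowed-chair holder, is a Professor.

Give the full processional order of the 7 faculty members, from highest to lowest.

By current position: Johansson (Department Chair); then Quinn, Greco, Lund, Okonkwo, Osei and Tanaka (Professor).
Among Quinn, Greco, Lund, Okonkwo, Osei and Tanaka, by years of continuous service (higher first): Quinn (24 years) before Greco, Lund, Okonkwo, Osei and Tanaka (16 years).
Among Greco, Lund, Okonkwo, Osei and Tanaka, an endowed-chair holder before not an endowed-chair holder: Greco, Lund and Okonkwo (an endowed-chair holder) before Osei and Tanaka (not an endowed-chair holder).
Greco, Lund and Okonkwo are each not designated emeritus, so the next rule applies.
Among Greco, Lund and Okonkwo, alphabetically by surname: Greco before Lund before Okonkwo.
Osei and Tanaka are each not designated emeritus, so the next rule applies.
Among Osei and Tanaka, alphabetically by surname: Osei before Tanaka.
Full order: Johansson, Quinn, Greco, Lund, Okonkwo, Osei, Tanaka.

Johansson, Quinn, Greco, Lund, Okonkwo, Osei, Tanaka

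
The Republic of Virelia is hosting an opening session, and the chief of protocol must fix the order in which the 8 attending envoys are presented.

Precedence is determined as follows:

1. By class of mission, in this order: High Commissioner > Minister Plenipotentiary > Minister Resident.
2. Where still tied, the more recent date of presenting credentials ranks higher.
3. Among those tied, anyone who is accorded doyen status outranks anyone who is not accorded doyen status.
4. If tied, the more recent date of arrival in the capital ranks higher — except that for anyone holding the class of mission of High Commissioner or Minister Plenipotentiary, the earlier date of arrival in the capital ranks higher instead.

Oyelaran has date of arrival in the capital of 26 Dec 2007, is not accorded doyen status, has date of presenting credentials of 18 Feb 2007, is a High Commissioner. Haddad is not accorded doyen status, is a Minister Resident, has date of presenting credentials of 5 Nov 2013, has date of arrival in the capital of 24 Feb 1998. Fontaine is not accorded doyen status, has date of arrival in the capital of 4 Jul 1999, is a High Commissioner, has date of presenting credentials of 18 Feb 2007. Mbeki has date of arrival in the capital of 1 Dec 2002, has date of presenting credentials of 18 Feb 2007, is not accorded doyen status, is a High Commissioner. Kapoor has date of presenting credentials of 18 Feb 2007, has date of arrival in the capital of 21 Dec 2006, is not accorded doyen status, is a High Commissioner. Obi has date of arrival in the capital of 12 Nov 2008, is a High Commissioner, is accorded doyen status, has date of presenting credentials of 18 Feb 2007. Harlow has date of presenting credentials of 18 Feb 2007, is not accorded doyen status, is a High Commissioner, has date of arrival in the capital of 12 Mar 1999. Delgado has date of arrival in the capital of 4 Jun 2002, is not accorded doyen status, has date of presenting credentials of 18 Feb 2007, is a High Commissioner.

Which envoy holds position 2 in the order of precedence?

Harlow

By class of mission: Obi, Harlow, Fontaine, Delgado, Mbeki, Kapoor and Oyelaran (High Commissioner); then Haddad (Minister Resident).
Obi, Harlow, Fontaine, Delgado, Mbeki, Kapoor and Oyelaran all have date of presenting credentials 18 Feb 2007, so the next rule applies.
Among Obi, Harlow, Fontaine, Delgado, Mbeki, Kapoor and Oyelaran, accorded doyen status before not accorded doyen status: Obi (accorded doyen status) before Harlow, Fontaine, Delgado, Mbeki, Kapoor and Oyelaran (not accorded doyen status).
Among Harlow, Fontaine, Delgado, Mbeki, Kapoor and Oyelaran, by date of arrival in the capital (earlier first) (reversed rule for this group): Harlow (12 Mar 1999) before Fontaine (4 Jul 1999) before Delgado (4 Jun 2002) before Mbeki (1 Dec 2002) before Kapoor (21 Dec 2006) before Oyelaran (26 Dec 2007).
Order: Obi, Harlow, Fontaine, Delgado, Mbeki, Kapoor, Oyelaran, Haddad.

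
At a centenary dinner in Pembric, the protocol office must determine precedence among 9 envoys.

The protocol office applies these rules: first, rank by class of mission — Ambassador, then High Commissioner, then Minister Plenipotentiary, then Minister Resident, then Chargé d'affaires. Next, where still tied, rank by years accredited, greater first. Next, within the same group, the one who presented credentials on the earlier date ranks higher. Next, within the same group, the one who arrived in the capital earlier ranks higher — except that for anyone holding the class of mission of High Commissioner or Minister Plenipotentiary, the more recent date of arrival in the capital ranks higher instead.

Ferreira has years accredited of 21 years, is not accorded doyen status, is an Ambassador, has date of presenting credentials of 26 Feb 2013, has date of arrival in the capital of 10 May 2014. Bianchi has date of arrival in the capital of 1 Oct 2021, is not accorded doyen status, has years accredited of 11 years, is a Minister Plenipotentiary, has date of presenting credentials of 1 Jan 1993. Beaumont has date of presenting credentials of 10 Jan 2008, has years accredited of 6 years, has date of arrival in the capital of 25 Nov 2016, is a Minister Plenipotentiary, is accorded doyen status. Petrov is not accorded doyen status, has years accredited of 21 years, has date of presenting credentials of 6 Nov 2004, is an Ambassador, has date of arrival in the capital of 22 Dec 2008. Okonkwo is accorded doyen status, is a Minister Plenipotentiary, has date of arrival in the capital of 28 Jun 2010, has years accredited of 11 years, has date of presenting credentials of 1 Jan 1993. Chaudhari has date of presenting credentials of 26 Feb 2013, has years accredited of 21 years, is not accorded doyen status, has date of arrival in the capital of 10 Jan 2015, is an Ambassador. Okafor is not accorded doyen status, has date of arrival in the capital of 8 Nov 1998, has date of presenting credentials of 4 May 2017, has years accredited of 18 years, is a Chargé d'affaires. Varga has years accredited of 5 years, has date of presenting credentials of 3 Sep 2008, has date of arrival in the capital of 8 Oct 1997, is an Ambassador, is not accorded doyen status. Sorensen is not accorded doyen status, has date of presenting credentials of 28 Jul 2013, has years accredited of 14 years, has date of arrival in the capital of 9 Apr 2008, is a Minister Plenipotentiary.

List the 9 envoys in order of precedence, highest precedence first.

Petrov, Ferreira, Chaudhari, Varga, Sorensen, Bianchi, Okonkwo, Beaumont, Okafor

By class of mission: Petrov, Ferreira, Chaudhari and Varga (Ambassador); then Sorensen, Bianchi, Okonkwo and Beaumont (Minister Plenipotentiary); then Okafor (Chargé d'affaires).
Among Petrov, Ferreira, Chaudhari and Varga, by years accredited (higher first): Petrov, Ferreira and Chaudhari (21 years) before Varga (5 years).
Among Petrov, Ferreira and Chaudhari, by date of presenting credentials (earlier first): Petrov (6 Nov 2004) before Ferreira and Chaudhari (26 Feb 2013).
Among Ferreira and Chaudhari, by date of arrival in the capital (earlier first): Ferreira (10 May 2014) before Chaudhari (10 Jan 2015).
Among Sorensen, Bianchi, Okonkwo and Beaumont, by years accredited (higher first): Sorensen (14 years) before Bianchi and Okonkwo (11 years) before Beaumont (6 years).
Bianchi and Okonkwo both have date of presenting credentials 1 Jan 1993, so the next rule applies.
Among Bianchi and Okonkwo, by date of arrival in the capital (later first) (reversed rule for this group): Bianchi (1 Oct 2021) before Okonkwo (28 Jun 2010).
Full order: Petrov, Ferreira, Chaudhari, Varga, Sorensen, Bianchi, Okonkwo, Beaumont, Okafor.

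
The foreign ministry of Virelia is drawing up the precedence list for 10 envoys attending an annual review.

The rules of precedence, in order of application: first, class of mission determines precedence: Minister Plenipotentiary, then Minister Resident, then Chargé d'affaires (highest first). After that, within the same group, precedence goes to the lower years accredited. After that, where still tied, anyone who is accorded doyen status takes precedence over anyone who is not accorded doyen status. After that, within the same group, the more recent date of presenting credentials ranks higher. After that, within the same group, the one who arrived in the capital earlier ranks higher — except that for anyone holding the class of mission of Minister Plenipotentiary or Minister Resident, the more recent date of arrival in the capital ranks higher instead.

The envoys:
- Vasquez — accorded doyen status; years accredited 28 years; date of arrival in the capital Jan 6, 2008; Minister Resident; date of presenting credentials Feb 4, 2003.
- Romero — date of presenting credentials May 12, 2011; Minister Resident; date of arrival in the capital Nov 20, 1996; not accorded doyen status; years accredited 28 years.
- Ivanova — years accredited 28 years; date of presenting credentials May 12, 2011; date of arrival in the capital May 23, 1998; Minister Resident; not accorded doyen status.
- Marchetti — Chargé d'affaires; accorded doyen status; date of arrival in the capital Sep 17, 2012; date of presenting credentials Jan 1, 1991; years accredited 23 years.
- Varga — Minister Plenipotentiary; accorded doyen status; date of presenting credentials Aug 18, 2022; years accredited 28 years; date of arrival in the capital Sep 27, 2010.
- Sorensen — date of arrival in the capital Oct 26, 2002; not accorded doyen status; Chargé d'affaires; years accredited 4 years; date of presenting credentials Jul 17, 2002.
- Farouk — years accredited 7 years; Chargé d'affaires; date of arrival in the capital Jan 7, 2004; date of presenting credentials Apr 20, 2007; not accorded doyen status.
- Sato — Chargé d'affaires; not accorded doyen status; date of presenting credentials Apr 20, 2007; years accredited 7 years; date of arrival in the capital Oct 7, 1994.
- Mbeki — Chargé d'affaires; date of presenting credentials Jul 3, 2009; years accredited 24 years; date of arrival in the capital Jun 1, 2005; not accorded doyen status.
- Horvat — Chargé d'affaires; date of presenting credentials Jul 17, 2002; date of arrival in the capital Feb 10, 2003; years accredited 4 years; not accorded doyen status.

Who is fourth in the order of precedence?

Romero

By class of mission: Varga (Minister Plenipotentiary); then Vasquez, Ivanova and Romero (Minister Resident); then Sorensen, Horvat, Sato, Farouk, Marchetti and Mbeki (Chargé d'affaires).
Vasquez, Ivanova and Romero all have years accredited 28 years, so the next rule applies.
Among Vasquez, Ivanova and Romero, accorded doyen status before not accorded doyen status: Vasquez (accorded doyen status) before Ivanova and Romero (not accorded doyen status).
Ivanova and Romero both have date of presenting credentials May 12, 2011, so the next rule applies.
Among Ivanova and Romero, by date of arrival in the capital (later first) (reversed rule for this group): Ivanova (May 23, 1998) before Romero (Nov 20, 1996).
Among Sorensen, Horvat, Sato, Farouk, Marchetti and Mbeki, by years accredited (lower first): Sorensen and Horvat (4 years) before Sato and Farouk (7 years) before Marchetti (23 years) before Mbeki (24 years).
Sorensen and Horvat are each not accorded doyen status, so the next rule applies.
Sorensen and Horvat both have date of presenting credentials Jul 17, 2002, so the next rule applies.
Among Sorensen and Horvat, by date of arrival in the capital (earlier first): Sorensen (Oct 26, 2002) before Horvat (Feb 10, 2003).
Sato and Farouk are each not accorded doyen status, so the next rule applies.
Sato and Farouk both have date of presenting credentials Apr 20, 2007, so the next rule applies.
Among Sato and Farouk, by date of arrival in the capital (earlier first): Sato (Oct 7, 1994) before Farouk (Jan 7, 2004).
Order: Varga, Vasquez, Ivanova, Romero, Sorensen, Horvat, Sato, Farouk, Marchetti, Mbeki.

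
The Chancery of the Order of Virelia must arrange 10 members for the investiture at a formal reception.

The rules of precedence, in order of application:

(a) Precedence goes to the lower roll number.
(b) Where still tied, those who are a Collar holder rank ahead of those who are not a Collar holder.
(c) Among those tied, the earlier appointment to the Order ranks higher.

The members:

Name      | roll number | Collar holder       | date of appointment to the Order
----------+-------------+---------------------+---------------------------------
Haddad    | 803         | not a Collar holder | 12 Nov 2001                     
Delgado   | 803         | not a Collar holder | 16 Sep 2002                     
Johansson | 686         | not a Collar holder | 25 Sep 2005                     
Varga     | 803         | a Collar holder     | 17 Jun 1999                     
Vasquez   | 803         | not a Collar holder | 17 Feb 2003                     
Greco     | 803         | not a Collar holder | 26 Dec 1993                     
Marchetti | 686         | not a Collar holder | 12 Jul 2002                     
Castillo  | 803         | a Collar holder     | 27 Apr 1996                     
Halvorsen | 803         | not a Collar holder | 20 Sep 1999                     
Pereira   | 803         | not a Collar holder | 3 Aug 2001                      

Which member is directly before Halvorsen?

Greco

By roll number (lower first): Marchetti and Johansson (both 686); then Castillo, Varga, Greco, Halvorsen, Pereira, Haddad, Delgado and Vasquez (each 803).
Marchetti and Johansson are each not a Collar holder, so the next rule applies.
Among Marchetti and Johansson, by date of appointment to the Order (earlier first): Marchetti (12 Jul 2002) before Johansson (25 Sep 2005).
Among Castillo, Varga, Greco, Halvorsen, Pereira, Haddad, Delgado and Vasquez, a Collar holder before not a Collar holder: Castillo and Varga (a Collar holder) before Greco, Halvorsen, Pereira, Haddad, Delgado and Vasquez (not a Collar holder).
Among Castillo and Varga, by date of appointment to the Order (earlier first): Castillo (27 Apr 1996) before Varga (17 Jun 1999).
Among Greco, Halvorsen, Pereira, Haddad, Delgado and Vasquez, by date of appointment to the Order (earlier first): Greco (26 Dec 1993) before Halvorsen (20 Sep 1999) before Pereira (3 Aug 2001) before Haddad (12 Nov 2001) before Delgado (16 Sep 2002) before Vasquez (17 Feb 2003).
Order: Marchetti, Johansson, Castillo, Varga, Greco, Halvorsen, Pereira, Haddad, Delgado, Vasquez.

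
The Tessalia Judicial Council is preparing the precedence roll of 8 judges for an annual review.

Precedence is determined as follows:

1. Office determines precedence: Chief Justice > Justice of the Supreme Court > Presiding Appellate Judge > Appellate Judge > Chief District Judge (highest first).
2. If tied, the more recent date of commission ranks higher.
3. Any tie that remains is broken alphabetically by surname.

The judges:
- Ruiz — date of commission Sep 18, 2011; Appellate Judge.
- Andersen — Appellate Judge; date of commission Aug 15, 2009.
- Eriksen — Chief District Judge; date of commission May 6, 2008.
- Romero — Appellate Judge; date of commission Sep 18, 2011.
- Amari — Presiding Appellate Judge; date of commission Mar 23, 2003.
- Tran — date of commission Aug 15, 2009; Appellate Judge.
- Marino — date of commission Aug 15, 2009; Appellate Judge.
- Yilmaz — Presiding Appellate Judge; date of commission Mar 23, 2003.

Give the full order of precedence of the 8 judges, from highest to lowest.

Amari, Yilmaz, Romero, Ruiz, Andersen, Marino, Tran, Eriksen

By office: Amari and Yilmaz (Presiding Appellate Judge); then Romero, Ruiz, Andersen, Marino and Tran (Appellate Judge); then Eriksen (Chief District Judge).
Amari and Yilmaz both have date of commission Mar 23, 2003, so the next rule applies.
Among Amari and Yilmaz, alphabetically by surname: Amari before Yilmaz.
Among Romero, Ruiz, Andersen, Marino and Tran, by date of commission (later first): Romero and Ruiz (Sep 18, 2011) before Andersen, Marino and Tran (Aug 15, 2009).
Among Romero and Ruiz, alphabetically by surname: Romero before Ruiz.
Among Andersen, Marino and Tran, alphabetically by surname: Andersen before Marino before Tran.
Full order: Amari, Yilmaz, Romero, Ruiz, Andersen, Marino, Tran, Eriksen.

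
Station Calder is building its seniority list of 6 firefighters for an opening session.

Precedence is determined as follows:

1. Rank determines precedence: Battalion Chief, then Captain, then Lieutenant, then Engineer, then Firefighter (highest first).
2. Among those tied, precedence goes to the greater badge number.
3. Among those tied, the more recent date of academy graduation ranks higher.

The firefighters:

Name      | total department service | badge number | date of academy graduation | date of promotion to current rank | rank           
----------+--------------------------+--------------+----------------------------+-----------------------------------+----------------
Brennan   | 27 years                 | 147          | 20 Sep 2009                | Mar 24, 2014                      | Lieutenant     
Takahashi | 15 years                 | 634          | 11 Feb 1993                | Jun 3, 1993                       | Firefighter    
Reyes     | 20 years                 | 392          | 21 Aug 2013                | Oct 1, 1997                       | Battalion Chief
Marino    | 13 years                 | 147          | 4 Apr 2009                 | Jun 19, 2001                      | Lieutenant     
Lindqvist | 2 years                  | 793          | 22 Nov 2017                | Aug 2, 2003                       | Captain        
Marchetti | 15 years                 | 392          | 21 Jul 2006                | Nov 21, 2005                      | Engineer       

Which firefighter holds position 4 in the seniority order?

Marino

By rank: Reyes (Battalion Chief); then Lindqvist (Captain); then Brennan and Marino (Lieutenant); then Marchetti (Engineer); then Takahashi (Firefighter).
Brennan and Marino both have badge number 147, so the next rule applies.
Among Brennan and Marino, by date of academy graduation (later first): Brennan (20 Sep 2009) before Marino (4 Apr 2009).
Order: Reyes, Lindqvist, Brennan, Marino, Marchetti, Takahashi.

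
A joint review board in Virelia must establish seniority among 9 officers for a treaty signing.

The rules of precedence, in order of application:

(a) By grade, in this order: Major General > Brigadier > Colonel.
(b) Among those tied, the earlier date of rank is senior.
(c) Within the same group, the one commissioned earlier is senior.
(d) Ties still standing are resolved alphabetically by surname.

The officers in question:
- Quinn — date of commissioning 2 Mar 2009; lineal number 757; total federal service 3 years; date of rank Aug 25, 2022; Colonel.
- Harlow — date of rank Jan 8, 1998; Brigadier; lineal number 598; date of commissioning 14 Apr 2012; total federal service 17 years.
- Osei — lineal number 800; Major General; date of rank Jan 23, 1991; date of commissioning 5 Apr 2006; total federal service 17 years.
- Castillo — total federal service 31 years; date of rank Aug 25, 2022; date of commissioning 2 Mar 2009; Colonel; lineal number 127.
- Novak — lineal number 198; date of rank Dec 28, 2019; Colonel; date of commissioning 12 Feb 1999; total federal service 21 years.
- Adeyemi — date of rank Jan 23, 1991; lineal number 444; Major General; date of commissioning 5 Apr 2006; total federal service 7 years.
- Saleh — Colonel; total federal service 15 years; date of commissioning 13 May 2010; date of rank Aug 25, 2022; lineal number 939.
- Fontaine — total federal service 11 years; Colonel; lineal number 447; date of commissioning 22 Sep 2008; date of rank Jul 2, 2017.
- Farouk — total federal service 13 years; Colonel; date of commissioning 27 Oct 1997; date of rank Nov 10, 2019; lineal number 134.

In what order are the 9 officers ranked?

Adeyemi, Osei, Harlow, Fontaine, Farouk, Novak, Castillo, Quinn, Saleh

By grade: Adeyemi and Osei (Major General); then Harlow (Brigadier); then Fontaine, Farouk, Novak, Castillo, Quinn and Saleh (Colonel).
Adeyemi and Osei both have date of rank Jan 23, 1991, so the next rule applies.
Adeyemi and Osei both have date of commissioning 5 Apr 2006, so the next rule applies.
Among Adeyemi and Osei, alphabetically by surname: Adeyemi before Osei.
Among Fontaine, Farouk, Novak, Castillo, Quinn and Saleh, by date of rank (earlier first): Fontaine (Jul 2, 2017) before Farouk (Nov 10, 2019) before Novak (Dec 28, 2019) before Castillo, Quinn and Saleh (Aug 25, 2022).
Among Castillo, Quinn and Saleh, by date of commissioning (earlier first): Castillo and Quinn (2 Mar 2009) before Saleh (13 May 2010).
Among Castillo and Quinn, alphabetically by surname: Castillo before Quinn.
Full order: Adeyemi, Osei, Harlow, Fontaine, Farouk, Novak, Castillo, Quinn, Saleh.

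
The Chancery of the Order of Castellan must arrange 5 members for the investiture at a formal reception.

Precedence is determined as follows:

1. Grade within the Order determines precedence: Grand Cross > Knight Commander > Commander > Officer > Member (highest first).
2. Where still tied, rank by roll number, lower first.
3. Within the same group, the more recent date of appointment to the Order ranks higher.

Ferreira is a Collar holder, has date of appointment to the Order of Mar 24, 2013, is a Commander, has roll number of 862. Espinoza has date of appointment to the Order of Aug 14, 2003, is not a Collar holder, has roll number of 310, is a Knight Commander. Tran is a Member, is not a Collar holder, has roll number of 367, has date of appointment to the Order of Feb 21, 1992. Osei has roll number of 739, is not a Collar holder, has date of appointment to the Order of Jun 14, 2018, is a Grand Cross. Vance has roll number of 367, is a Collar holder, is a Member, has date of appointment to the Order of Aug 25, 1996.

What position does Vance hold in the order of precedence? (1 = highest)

4

By grade within the Order: Osei (Grand Cross); then Espinoza (Knight Commander); then Ferreira (Commander); then Vance and Tran (Member).
Vance and Tran both have roll number 367, so the next rule applies.
Among Vance and Tran, by date of appointment to the Order (later first): Vance (Aug 25, 1996) before Tran (Feb 21, 1992).
Order: Osei, Espinoza, Ferreira, Vance, Tran. So position 4.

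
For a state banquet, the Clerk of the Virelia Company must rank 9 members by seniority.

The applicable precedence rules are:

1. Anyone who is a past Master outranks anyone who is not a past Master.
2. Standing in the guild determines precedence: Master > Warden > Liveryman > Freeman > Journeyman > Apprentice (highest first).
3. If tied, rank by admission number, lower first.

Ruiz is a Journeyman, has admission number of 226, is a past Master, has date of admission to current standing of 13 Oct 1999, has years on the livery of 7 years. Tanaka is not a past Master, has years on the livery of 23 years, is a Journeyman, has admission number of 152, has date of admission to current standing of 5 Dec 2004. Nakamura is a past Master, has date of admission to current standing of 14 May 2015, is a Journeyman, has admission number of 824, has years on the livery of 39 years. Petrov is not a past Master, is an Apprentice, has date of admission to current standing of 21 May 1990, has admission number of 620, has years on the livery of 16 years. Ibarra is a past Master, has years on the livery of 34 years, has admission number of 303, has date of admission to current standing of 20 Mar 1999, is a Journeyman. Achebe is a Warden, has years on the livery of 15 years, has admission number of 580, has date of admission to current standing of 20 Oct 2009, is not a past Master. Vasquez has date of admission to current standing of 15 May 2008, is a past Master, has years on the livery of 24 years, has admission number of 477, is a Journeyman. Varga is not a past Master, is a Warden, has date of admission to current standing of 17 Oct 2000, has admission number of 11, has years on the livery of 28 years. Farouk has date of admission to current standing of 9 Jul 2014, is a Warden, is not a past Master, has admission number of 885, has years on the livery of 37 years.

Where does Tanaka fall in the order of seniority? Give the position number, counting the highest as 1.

By the first rule: Ruiz, Ibarra, Vasquez and Nakamura (each a past Master); then Varga, Achebe, Farouk, Tanaka and Petrov (each not a past Master).
Ruiz, Ibarra, Vasquez and Nakamura are each Journeyman, so the next rule applies.
Among Ruiz, Ibarra, Vasquez and Nakamura, by admission number (lower first): Ruiz (226) before Ibarra (303) before Vasquez (477) before Nakamura (824).
Among Varga, Achebe, Farouk, Tanaka and Petrov, by standing in the guild: Varga, Achebe and Farouk (Warden) before Tanaka (Journeyman) before Petrov (Apprentice).
Among Varga, Achebe and Farouk, by admission number (lower first): Varga (11) before Achebe (580) before Farouk (885).
Order: Ruiz, Ibarra, Vasquez, Nakamura, Varga, Achebe, Farouk, Tanaka, Petrov. So position 8.

8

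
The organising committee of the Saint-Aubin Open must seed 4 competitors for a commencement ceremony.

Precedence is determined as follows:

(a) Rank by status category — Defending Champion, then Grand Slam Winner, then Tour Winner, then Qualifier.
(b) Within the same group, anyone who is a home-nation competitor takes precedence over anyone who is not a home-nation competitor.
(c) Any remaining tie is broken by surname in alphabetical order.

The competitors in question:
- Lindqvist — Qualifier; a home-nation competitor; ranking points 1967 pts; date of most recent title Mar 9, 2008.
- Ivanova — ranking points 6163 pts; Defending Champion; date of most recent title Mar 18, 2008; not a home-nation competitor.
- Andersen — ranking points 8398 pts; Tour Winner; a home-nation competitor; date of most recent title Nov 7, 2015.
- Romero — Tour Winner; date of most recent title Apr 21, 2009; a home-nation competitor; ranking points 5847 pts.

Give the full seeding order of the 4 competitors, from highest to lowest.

By status category: Ivanova (Defending Champion); then Andersen and Romero (Tour Winner); then Lindqvist (Qualifier).
Andersen and Romero are each a home-nation competitor, so the next rule applies.
Among Andersen and Romero, alphabetically by surname: Andersen before Romero.
Full order: Ivanova, Andersen, Romero, Lindqvist.

Ivanova, Andersen, Romero, Lindqvist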